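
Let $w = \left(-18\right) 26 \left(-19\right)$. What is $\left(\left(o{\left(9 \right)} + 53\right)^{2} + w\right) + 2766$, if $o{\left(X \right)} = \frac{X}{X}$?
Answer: $14574$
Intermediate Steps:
$o{\left(X \right)} = 1$
$w = 8892$ ($w = \left(-468\right) \left(-19\right) = 8892$)
$\left(\left(o{\left(9 \right)} + 53\right)^{2} + w\right) + 2766 = \left(\left(1 + 53\right)^{2} + 8892\right) + 2766 = \left(54^{2} + 8892\right) + 2766 = \left(2916 + 8892\right) + 2766 = 11808 + 2766 = 14574$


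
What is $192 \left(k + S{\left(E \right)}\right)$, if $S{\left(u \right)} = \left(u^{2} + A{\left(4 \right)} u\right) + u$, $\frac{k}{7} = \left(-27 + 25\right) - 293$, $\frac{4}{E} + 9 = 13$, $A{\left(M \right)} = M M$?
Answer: $-393024$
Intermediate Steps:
$A{\left(M \right)} = M^{2}$
$E = 1$ ($E = \frac{4}{-9 + 13} = \frac{4}{4} = 4 \cdot \frac{1}{4} = 1$)
$k = -2065$ ($k = 7 \left(\left(-27 + 25\right) - 293\right) = 7 \left(-2 - 293\right) = 7 \left(-295\right) = -2065$)
$S{\left(u \right)} = u^{2} + 17 u$ ($S{\left(u \right)} = \left(u^{2} + 4^{2} u\right) + u = \left(u^{2} + 16 u\right) + u = u^{2} + 17 u$)
$192 \left(k + S{\left(E \right)}\right) = 192 \left(-2065 + 1 \left(17 + 1\right)\right) = 192 \left(-2065 + 1 \cdot 18\right) = 192 \left(-2065 + 18\right) = 192 \left(-2047\right) = -393024$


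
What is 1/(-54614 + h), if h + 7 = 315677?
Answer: 1/261056 ≈ 3.8306e-6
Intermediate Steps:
h = 315670 (h = -7 + 315677 = 315670)
1/(-54614 + h) = 1/(-54614 + 315670) = 1/261056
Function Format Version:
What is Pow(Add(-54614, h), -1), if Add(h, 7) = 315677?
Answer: Rational(1, 261056) ≈ 3.8306e-6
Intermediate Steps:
h = 315670 (h = Add(-7, 315677) = 315670)
Pow(Add(-54614, h), -1) = Pow(Add(-54614, 315670), -1) = Pow(261056, -1) = Rational(1, 261056)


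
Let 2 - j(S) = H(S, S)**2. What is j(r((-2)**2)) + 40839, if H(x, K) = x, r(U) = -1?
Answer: 40840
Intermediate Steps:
j(S) = 2 - S**2
j(r((-2)**2)) + 40839 = (2 - 1*(-1)**2) + 40839 = (2 - 1*1) + 40839 = (2 - 1) + 40839 = 1 + 40839 = 40840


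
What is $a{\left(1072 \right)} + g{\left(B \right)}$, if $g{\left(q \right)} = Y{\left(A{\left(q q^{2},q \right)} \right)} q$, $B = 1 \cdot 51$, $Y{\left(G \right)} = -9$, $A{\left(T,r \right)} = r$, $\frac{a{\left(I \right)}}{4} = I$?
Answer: $3829$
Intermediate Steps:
$a{\left(I \right)} = 4 I$
$B = 51$
$g{\left(q \right)} = - 9 q$
$a{\left(1072 \right)} + g{\left(B \right)} = 4 \cdot 1072 - 459 = 4288 - 459 = 3829$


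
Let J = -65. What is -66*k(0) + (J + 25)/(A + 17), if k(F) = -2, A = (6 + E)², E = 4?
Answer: 15404/117 ≈ 131.66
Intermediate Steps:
A = 100 (A = (6 + 4)² = 10² = 100)
-66*k(0) + (J + 25)/(A + 17) = -66*(-2) + (-65 + 25)/(100 + 17) = 132 - 40/117 = 15404/117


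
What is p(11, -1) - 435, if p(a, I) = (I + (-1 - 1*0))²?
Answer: -431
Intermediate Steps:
p(a, I) = (-1 + I)² (p(a, I) = (I + (-1 + 0))² = (I - 1)² = (-1 + I)²)
p(11, -1) - 435 = (-1 - 1)² - 435 = (-2)² - 435 = 4 - 435 = -431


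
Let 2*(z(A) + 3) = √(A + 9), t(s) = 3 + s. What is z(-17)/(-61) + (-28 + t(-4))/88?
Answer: -1505/5368 - I*√2/61 ≈ -0.28036 - 0.023184*I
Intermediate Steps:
z(A) = -3 + √(9 + A)/2 (z(A) = -3 + √(A + 9)/2 = -3 + √(9 + A)/2)
z(-17)/(-61) + (-28 + t(-4))/88 = (-3 + √(9 - 17)/2)/(-61) + (-28 + (3 - 4))/88 = (-3 + √(-8)/2)*(-1/61) + (-28 - 1)*(1/88) = (-3 + (2*I*√2)/2)*(-1/61) - 29*1/88 = (-3 + I*√2)*(-1/61) - 29/88 = (3/61 - I*√2/61) - 29/88 = -1505/5368 - I*√2/61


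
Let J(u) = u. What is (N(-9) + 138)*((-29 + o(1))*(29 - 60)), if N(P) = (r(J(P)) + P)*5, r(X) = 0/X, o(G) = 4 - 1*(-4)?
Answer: 60543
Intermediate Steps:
o(G) = 8 (o(G) = 4 + 4 = 8)
r(X) = 0
N(P) = 5*P (N(P) = (0 + P)*5 = P*5 = 5*P)
(N(-9) + 138)*((-29 + o(1))*(29 - 60)) = (5*(-9) + 138)*((-29 + 8)*(29 - 60)) = (-45 + 138)*(-21*(-31)) = 93*651 = 60543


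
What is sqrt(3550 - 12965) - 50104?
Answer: -50104 + I*sqrt(9415) ≈ -50104.0 + 97.031*I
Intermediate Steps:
sqrt(3550 - 12965) - 50104 = sqrt(-9415) - 50104 = I*sqrt(9415) - 50104 = -50104 + I*sqrt(9415)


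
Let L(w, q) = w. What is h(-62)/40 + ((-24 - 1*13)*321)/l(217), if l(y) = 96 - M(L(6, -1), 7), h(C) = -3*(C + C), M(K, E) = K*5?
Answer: -9386/55 ≈ -170.65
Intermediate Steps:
M(K, E) = 5*K
h(C) = -6*C
l(y) = 66 (l(y) = 96 - 5*6 = 96 - 1*30 = 96 - 30 = 66)
h(-62)/40 + ((-24 - 1*13)*321)/l(217) = -6*(-62)/40 + ((-24 - 1*13)*321)/66 = 372*(1/40) + ((-24 - 13)*321)*(1/66) = 93/10 - 37*321*(1/66) = 93/10 - 11877*1/66 = 93/10 - 3959/22 = -9386/55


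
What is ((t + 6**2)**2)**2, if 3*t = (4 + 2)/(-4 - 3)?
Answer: 3906250000/2401 ≈ 1.6269e+6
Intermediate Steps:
t = -2/7 (t = ((4 + 2)/(-4 - 3))/3 = (6/(-7))/3 = (6*(-1/7))/3 = (1/3)*(-6/7) = -2/7 ≈ -0.28571)
((t + 6**2)**2)**2 = ((-2/7 + 6**2)**2)**2 = ((-2/7 + 36)**2)**2 = ((250/7)**2)**2 = (62500/49)**2 = 3906250000/2401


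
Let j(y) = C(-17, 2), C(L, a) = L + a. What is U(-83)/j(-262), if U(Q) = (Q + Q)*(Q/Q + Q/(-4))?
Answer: 2407/10 ≈ 240.70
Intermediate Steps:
U(Q) = 2*Q*(1 - Q/4) (U(Q) = (2*Q)*(1 + Q*(-¼)) = (2*Q)*(1 - Q/4) = 2*Q*(1 - Q/4))
j(y) = -15 (j(y) = -17 + 2 = -15)
U(-83)/j(-262) = ((½)*(-83)*(4 - 1*(-83)))/(-15) = ((½)*(-83)*(4 + 83))*(-1/15) = ((½)*(-83)*87)*(-1/15) = -7221/2*(-1/15) = 2407/10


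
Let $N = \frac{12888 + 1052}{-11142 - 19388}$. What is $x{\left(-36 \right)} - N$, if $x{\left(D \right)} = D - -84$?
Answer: $\frac{147938}{3053} \approx 48.457$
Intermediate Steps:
$N = - \frac{1394}{3053}$ ($N = \frac{13940}{-30530} = 13940 \left(- \frac{1}{30530}\right) = - \frac{1394}{3053} \approx -0.4566$)
$x{\left(D \right)} = 84 + D$ ($x{\left(D \right)} = D + 84 = 84 + D$)
$x{\left(-36 \right)} - N = \left(84 - 36\right) - - \frac{1394}{3053} = 48 + \frac{1394}{3053} = \frac{147938}{3053}$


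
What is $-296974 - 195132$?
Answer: $-492106$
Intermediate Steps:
$-296974 - 195132 = -492106$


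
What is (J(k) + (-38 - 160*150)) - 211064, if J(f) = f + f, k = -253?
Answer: -235608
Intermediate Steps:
J(f) = 2*f
(J(k) + (-38 - 160*150)) - 211064 = (2*(-253) + (-38 - 160*150)) - 211064 = (-506 + (-38 - 24000)) - 211064 = (-506 - 24038) - 211064 = -24544 - 211064 = -235608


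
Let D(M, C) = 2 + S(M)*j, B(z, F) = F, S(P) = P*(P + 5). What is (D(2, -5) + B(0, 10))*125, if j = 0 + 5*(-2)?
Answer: -16000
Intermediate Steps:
j = -10 (j = 0 - 10 = -10)
S(P) = P*(5 + P)
D(M, C) = 2 - 10*M*(5 + M) (D(M, C) = 2 + (M*(5 + M))*(-10) = 2 - 10*M*(5 + M))
(D(2, -5) + B(0, 10))*125 = ((2 - 10*2*(5 + 2)) + 10)*125 = ((2 - 10*2*7) + 10)*125 = ((2 - 140) + 10)*125 = (-138 + 10)*125 = -128*125 = -16000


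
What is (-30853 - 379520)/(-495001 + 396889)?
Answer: 136791/32704 ≈ 4.1827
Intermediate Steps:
(-30853 - 379520)/(-495001 + 396889) = -410373/(-98112) = -410373*(-1/98112) = 136791/32704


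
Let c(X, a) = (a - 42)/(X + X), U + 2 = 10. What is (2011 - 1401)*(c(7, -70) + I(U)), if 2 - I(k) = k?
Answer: -8540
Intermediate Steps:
U = 8 (U = -2 + 10 = 8)
I(k) = 2 - k
c(X, a) = (-42 + a)/(2*X) (c(X, a) = (-42 + a)/((2*X)) = (-42 + a)*(1/(2*X)) = (-42 + a)/(2*X))
(2011 - 1401)*(c(7, -70) + I(U)) = (2011 - 1401)*((1/2)*(-42 - 70)/7 + (2 - 1*8)) = 610*((1/2)*(1/7)*(-112) + (2 - 8)) = 610*(-8 - 6) = 610*(-14) = -8540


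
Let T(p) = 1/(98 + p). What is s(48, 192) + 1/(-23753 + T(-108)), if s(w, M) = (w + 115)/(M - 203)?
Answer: -38717663/2612841 ≈ -14.818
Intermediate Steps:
s(w, M) = (115 + w)/(-203 + M)
s(48, 192) + 1/(-23753 + T(-108)) = (115 + 48)/(-203 + 192) + 1/(-23753 + 1/(98 - 108)) = 163/(-11) + 1/(-23753 + 1/(-10)) = -1/11*163 + 1/(-23753 - ⅒) = -163/11 + 1/(-237531/10) = -163/11 - 10/237531 = -38717663/2612841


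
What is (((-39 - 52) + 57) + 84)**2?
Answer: 2500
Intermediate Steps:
(((-39 - 52) + 57) + 84)**2 = ((-91 + 57) + 84)**2 = (-34 + 84)**2 = 50**2 = 2500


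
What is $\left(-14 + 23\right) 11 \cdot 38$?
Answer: $3762$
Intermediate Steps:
$\left(-14 + 23\right) 11 \cdot 38 = 9 \cdot 11 \cdot 38 = 99 \cdot 38 = 3762$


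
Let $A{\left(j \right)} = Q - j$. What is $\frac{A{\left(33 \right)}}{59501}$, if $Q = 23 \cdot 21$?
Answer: $\frac{450}{59501} \approx 0.0075629$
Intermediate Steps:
$Q = 483$
$A{\left(j \right)} = 483 - j$
$\frac{A{\left(33 \right)}}{59501} = \frac{483 - 33}{59501} = \left(483 - 33\right) \frac{1}{59501} = 450 \cdot \frac{1}{59501} = \frac{450}{59501}$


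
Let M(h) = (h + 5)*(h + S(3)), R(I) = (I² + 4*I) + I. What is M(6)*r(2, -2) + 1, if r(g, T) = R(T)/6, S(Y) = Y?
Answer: -98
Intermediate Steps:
R(I) = I² + 5*I
M(h) = (3 + h)*(5 + h) (M(h) = (h + 5)*(h + 3) = (5 + h)*(3 + h) = (3 + h)*(5 + h))
r(g, T) = T*(5 + T)/6 (r(g, T) = (T*(5 + T))/6 = (T*(5 + T))*(⅙) = T*(5 + T)/6)
M(6)*r(2, -2) + 1 = (15 + 6² + 8*6)*((⅙)*(-2)*(5 - 2)) + 1 = (15 + 36 + 48)*((⅙)*(-2)*3) + 1 = 99*(-1) + 1 = -99 + 1 = -98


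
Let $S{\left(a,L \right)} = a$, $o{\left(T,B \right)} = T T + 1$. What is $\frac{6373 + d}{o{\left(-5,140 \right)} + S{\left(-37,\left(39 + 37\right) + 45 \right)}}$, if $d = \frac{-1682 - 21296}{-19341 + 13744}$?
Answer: $- \frac{35692659}{61567} \approx -579.74$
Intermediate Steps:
$o{\left(T,B \right)} = 1 + T^{2}$ ($o{\left(T,B \right)} = T^{2} + 1 = 1 + T^{2}$)
$d = \frac{22978}{5597}$ ($d = - \frac{22978}{-5597} = \left(-22978\right) \left(- \frac{1}{5597}\right) = \frac{22978}{5597} \approx 4.1054$)
$\frac{6373 + d}{o{\left(-5,140 \right)} + S{\left(-37,\left(39 + 37\right) + 45 \right)}} = \frac{6373 + \frac{22978}{5597}}{\left(1 + \left(-5\right)^{2}\right) - 37} = \frac{35692659}{5597 \left(\left(1 + 25\right) - 37\right)} = \frac{35692659}{5597 \left(26 - 37\right)} = \frac{35692659}{5597 \left(-11\right)} = \frac{35692659}{5597} \left(- \frac{1}{11}\right) = - \frac{35692659}{61567}$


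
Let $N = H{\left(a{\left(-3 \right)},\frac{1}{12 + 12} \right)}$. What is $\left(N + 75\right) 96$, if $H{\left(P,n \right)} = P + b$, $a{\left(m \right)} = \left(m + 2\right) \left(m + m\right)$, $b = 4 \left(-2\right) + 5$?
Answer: $7488$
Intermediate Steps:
$b = -3$ ($b = -8 + 5 = -3$)
$a{\left(m \right)} = 2 m \left(2 + m\right)$ ($a{\left(m \right)} = \left(2 + m\right) 2 m = 2 m \left(2 + m\right)$)
$H{\left(P,n \right)} = -3 + P$ ($H{\left(P,n \right)} = P - 3 = -3 + P$)
$N = 3$ ($N = -3 + 2 \left(-3\right) \left(2 - 3\right) = -3 + 2 \left(-3\right) \left(-1\right) = -3 + 6 = 3$)
$\left(N + 75\right) 96 = \left(3 + 75\right) 96 = 78 \cdot 96 = 7488$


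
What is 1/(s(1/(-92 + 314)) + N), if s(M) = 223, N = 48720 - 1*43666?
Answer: 1/5277 ≈ 0.00018950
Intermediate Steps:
N = 5054 (N = 48720 - 43666 = 5054)
1/(s(1/(-92 + 314)) + N) = 1/(223 + 5054) = 1/5277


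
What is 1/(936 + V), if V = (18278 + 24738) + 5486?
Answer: 1/49438 ≈ 2.0227e-5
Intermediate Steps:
V = 48502 (V = 43016 + 5486 = 48502)
1/(936 + V) = 1/(936 + 48502) = 1/49438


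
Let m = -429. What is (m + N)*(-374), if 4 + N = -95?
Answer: 197472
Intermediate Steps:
N = -99 (N = -4 - 95 = -99)
(m + N)*(-374) = (-429 - 99)*(-374) = -528*(-374) = 197472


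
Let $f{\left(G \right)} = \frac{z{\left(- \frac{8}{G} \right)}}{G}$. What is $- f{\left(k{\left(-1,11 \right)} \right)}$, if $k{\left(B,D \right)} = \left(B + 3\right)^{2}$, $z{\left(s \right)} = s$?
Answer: $\frac{1}{2} \approx 0.5$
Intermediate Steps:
$k{\left(B,D \right)} = \left(3 + B\right)^{2}$
$f{\left(G \right)} = - \frac{8}{G^{2}}$ ($f{\left(G \right)} = \frac{\left(-8\right) \frac{1}{G}}{G} = - \frac{8}{G^{2}}$)
$- f{\left(k{\left(-1,11 \right)} \right)} = - \frac{-8}{\left(3 - 1\right)^{4}} = - \frac{-8}{16} = \left(-1\right) \left(- \frac{1}{2}\right) = \frac{1}{2}$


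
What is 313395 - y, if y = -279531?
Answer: 592926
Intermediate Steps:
313395 - y = 313395 - 1*(-279531) = 313395 + 279531 = 592926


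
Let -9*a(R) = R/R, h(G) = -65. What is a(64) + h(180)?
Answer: -586/9 ≈ -65.111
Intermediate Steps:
a(R) = -1/9 (a(R) = -R/(9*R) = -1/9*1 = -1/9)
a(64) + h(180) = -1/9 - 65 = -586/9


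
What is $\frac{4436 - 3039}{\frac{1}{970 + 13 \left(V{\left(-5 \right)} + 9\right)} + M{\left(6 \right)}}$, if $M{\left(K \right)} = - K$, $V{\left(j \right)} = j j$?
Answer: $- \frac{1972564}{8471} \approx -232.86$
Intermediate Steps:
$V{\left(j \right)} = j^{2}$
$\frac{4436 - 3039}{\frac{1}{970 + 13 \left(V{\left(-5 \right)} + 9\right)} + M{\left(6 \right)}} = \frac{4436 - 3039}{\frac{1}{970 + 13 \left(\left(-5\right)^{2} + 9\right)} - 6} = \frac{1397}{\frac{1}{970 + 13 \left(25 + 9\right)} - 6} = \frac{1397}{\frac{1}{970 + 13 \cdot 34} - 6} = \frac{1397}{\frac{1}{970 + 442} - 6} = \frac{1397}{\frac{1}{1412} - 6} = \frac{1397}{- \frac{8471}{1412}} = 1397 \left(- \frac{1412}{8471}\right) = - \frac{1972564}{8471}$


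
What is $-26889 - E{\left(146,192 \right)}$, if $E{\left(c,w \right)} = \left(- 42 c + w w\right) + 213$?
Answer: $-57834$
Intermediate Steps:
$E{\left(c,w \right)} = 213 + w^{2} - 42 c$ ($E{\left(c,w \right)} = \left(- 42 c + w^{2}\right) + 213 = \left(w^{2} - 42 c\right) + 213 = 213 + w^{2} - 42 c$)
$-26889 - E{\left(146,192 \right)} = -26889 - \left(213 + 192^{2} - 6132\right) = -26889 - \left(213 + 36864 - 6132\right) = -26889 - 30945 = -57834$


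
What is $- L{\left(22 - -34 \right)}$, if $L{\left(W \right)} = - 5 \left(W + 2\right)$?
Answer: $290$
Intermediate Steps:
$L{\left(W \right)} = -10 - 5 W$ ($L{\left(W \right)} = - 5 \left(2 + W\right) = -10 - 5 W$)
$- L{\left(22 - -34 \right)} = - (-10 - 5 \left(22 - -34\right)) = - (-10 - 5 \left(22 + 34\right)) = - (-10 - 280) = \left(-1\right) \left(-290\right) = 290$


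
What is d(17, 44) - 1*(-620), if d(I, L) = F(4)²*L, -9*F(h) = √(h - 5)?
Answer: 50176/81 ≈ 619.46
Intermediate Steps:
F(h) = -√(-5 + h)/9 (F(h) = -√(h - 5)/9 = -√(-5 + h)/9)
d(I, L) = -L/81 (d(I, L) = (-√(-5 + 4)/9)²*L = (-I/9)²*L = -L/81)
d(17, 44) - 1*(-620) = -1/81*44 - 1*(-620) = -44/81 + 620 = 50176/81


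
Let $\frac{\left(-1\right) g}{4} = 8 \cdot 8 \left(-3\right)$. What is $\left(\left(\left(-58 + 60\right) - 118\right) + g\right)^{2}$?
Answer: $425104$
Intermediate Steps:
$g = 768$ ($g = - 4 \cdot 8 \cdot 8 \left(-3\right) = - 4 \cdot 64 \left(-3\right) = \left(-4\right) \left(-192\right) = 768$)
$\left(\left(\left(-58 + 60\right) - 118\right) + g\right)^{2} = \left(\left(\left(-58 + 60\right) - 118\right) + 768\right)^{2} = \left(\left(2 - 118\right) + 768\right)^{2} = \left(-116 + 768\right)^{2} = 652^{2} = 425104$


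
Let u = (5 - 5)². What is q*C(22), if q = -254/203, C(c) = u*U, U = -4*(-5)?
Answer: 0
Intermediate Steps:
U = 20
u = 0 (u = 0² = 0)
C(c) = 0 (C(c) = 0*20 = 0)
q = -254/203 (q = -254*1/203 = -254/203 ≈ -1.2512)
q*C(22) = -254/203*0 = 0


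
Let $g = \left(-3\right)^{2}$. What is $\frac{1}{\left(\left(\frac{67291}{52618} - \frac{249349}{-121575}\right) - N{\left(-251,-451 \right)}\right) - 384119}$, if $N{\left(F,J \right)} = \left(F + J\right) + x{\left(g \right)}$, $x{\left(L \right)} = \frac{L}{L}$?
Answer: $- \frac{6397033350}{2452716431841293} \approx -2.6081 \cdot 10^{-6}$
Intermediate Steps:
$g = 9$
$x{\left(L \right)} = 1$
$N{\left(F,J \right)} = 1 + F + J$ ($N{\left(F,J \right)} = \left(F + J\right) + 1 = 1 + F + J$)
$\frac{1}{\left(\left(\frac{67291}{52618} - \frac{249349}{-121575}\right) - N{\left(-251,-451 \right)}\right) - 384119} = \frac{1}{\left(\left(\frac{67291}{52618} - \frac{249349}{-121575}\right) - \left(1 - 251 - 451\right)\right) - 384119} = \frac{1}{\left(\left(67291 \cdot \frac{1}{52618} - - \frac{249349}{121575}\right) - -701\right) - 384119} = \frac{1}{\left(\left(\frac{67291}{52618} + \frac{249349}{121575}\right) + 701\right) - 384119} = \frac{1}{\left(\frac{21301149007}{6397033350} + 701\right) - 384119} = \frac{1}{\frac{4505621527357}{6397033350} - 384119} = \frac{1}{- \frac{2452716431841293}{6397033350}} = - \frac{6397033350}{2452716431841293}$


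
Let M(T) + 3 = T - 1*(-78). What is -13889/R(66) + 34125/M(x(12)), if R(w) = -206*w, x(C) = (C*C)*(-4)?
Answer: -152335037/2270532 ≈ -67.092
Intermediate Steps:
x(C) = -4*C**2 (x(C) = C**2*(-4) = -4*C**2)
M(T) = 75 + T (M(T) = -3 + (T - 1*(-78)) = -3 + (T + 78) = -3 + (78 + T) = 75 + T)
-13889/R(66) + 34125/M(x(12)) = -13889/((-206*66)) + 34125/(75 - 4*12**2) = -13889/(-13596) + 34125/(75 - 4*144) = -13889*(-1/13596) + 34125/(75 - 576) = 13889/13596 + 34125/(-501) = 13889/13596 + 34125*(-1/501) = 13889/13596 - 11375/167 = -152335037/2270532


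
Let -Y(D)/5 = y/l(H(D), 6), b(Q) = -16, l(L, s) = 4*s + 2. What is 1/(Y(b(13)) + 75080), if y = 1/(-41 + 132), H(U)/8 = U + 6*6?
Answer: 2366/177639275 ≈ 1.3319e-5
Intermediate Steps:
H(U) = 288 + 8*U (H(U) = 8*(U + 6*6) = 8*(U + 36) = 8*(36 + U) = 288 + 8*U)
y = 1/91 ≈ 0.010989
l(L, s) = 2 + 4*s
Y(D) = -5/2366 (Y(D) = -5/(91*(2 + 4*6)) = -5/(91*(2 + 24)) = -5/(91*26) = -5*1/2366 = -5/2366)
1/(Y(b(13)) + 75080) = 1/(-5/2366 + 75080) = 1/(177639275/2366) = 2366/177639275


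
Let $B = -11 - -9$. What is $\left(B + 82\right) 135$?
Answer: $10800$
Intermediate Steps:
$B = -2$ ($B = -11 + 9 = -2$)
$\left(B + 82\right) 135 = \left(-2 + 82\right) 135 = 80 \cdot 135 = 10800$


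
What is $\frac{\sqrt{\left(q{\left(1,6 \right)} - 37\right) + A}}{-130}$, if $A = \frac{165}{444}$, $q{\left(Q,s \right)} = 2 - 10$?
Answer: $- \frac{i \sqrt{244385}}{9620} \approx - 0.051388 i$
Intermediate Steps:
$q{\left(Q,s \right)} = -8$ ($q{\left(Q,s \right)} = 2 - 10 = -8$)
$A = \frac{55}{148}$ ($A = 165 \cdot \frac{1}{444} = \frac{55}{148} \approx 0.37162$)
$\frac{\sqrt{\left(q{\left(1,6 \right)} - 37\right) + A}}{-130} = \frac{\sqrt{\left(-8 - 37\right) + \frac{55}{148}}}{-130} = \sqrt{-45 + \frac{55}{148}} \left(- \frac{1}{130}\right) = \sqrt{- \frac{6605}{148}} \left(- \frac{1}{130}\right) = \frac{i \sqrt{244385}}{74} \left(- \frac{1}{130}\right) = - \frac{i \sqrt{244385}}{9620}$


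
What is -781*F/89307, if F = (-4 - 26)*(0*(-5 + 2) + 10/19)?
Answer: 78100/565611 ≈ 0.13808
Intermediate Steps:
F = -300/19 (F = -30*(0*(-3) + 10*(1/19)) = -30*(0 + 10/19) = -30*10/19 = -300/19 ≈ -15.789)
-781*F/89307 = -781*(-300/19)/89307 = (234300/19)*(1/89307) = 78100/565611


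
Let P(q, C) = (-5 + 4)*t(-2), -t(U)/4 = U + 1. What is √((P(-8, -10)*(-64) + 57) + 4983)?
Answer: 4*√331 ≈ 72.774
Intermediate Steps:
t(U) = -4 - 4*U (t(U) = -4*(U + 1) = -4*(1 + U) = -4 - 4*U)
P(q, C) = -4 (P(q, C) = (-5 + 4)*(-4 - 4*(-2)) = -(-4 + 8) = -1*4 = -4)
√((P(-8, -10)*(-64) + 57) + 4983) = √((-4*(-64) + 57) + 4983) = √((256 + 57) + 4983) = √(313 + 4983) = √5296 = 4*√331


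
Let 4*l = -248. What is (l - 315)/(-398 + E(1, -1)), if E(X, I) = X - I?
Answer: 377/396 ≈ 0.95202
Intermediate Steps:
l = -62 (l = (¼)*(-248) = -62)
(l - 315)/(-398 + E(1, -1)) = (-62 - 315)/(-398 + (1 - 1*(-1))) = -377/(-398 + (1 + 1)) = -377/(-398 + 2) = -377/(-396) = -377*(-1/396) = 377/396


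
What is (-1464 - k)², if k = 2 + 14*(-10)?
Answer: 1758276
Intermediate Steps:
k = -138 (k = 2 - 140 = -138)
(-1464 - k)² = (-1464 - 1*(-138))² = (-1464 + 138)² = (-1326)² = 1758276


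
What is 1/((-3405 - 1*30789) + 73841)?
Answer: 1/39647 ≈ 2.5223e-5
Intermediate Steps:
1/((-3405 - 1*30789) + 73841) = 1/((-3405 - 30789) + 73841) = 1/(-34194 + 73841) = 1/39647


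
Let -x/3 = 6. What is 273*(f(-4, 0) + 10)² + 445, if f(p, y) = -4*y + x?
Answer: 17917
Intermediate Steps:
x = -18 (x = -3*6 = -18)
f(p, y) = -18 - 4*y (f(p, y) = -4*y - 18 = -18 - 4*y)
273*(f(-4, 0) + 10)² + 445 = 273*((-18 - 4*0) + 10)² + 445 = 273*((-18 + 0) + 10)² + 445 = 273*(-18 + 10)² + 445 = 273*(-8)² + 445 = 273*64 + 445 = 17472 + 445 = 17917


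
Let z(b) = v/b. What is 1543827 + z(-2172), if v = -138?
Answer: 558865397/362 ≈ 1.5438e+6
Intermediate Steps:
z(b) = -138/b
1543827 + z(-2172) = 1543827 - 138/(-2172) = 1543827 - 138*(-1/2172) = 1543827 + 23/362 = 558865397/362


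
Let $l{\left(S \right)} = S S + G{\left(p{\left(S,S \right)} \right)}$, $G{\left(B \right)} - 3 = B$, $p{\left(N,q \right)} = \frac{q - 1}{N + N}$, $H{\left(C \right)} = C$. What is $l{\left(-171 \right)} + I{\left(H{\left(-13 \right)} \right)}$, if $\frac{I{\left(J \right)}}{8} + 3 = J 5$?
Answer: $\frac{4907786}{171} \approx 28701.0$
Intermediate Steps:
$p{\left(N,q \right)} = \frac{-1 + q}{2 N}$
$G{\left(B \right)} = 3 + B$
$I{\left(J \right)} = -24 + 40 J$ ($I{\left(J \right)} = -24 + 8 J 5 = -24 + 8 \cdot 5 J = -24 + 40 J$)
$l{\left(S \right)} = 3 + S^{2} + \frac{-1 + S}{2 S}$ ($l{\left(S \right)} = S S + \left(3 + \frac{-1 + S}{2 S}\right) = S^{2} + \left(3 + \frac{-1 + S}{2 S}\right) = 3 + S^{2} + \frac{-1 + S}{2 S}$)
$l{\left(-171 \right)} + I{\left(H{\left(-13 \right)} \right)} = \left(\frac{7}{2} + \left(-171\right)^{2} - \frac{1}{2 \left(-171\right)}\right) + \left(-24 + 40 \left(-13\right)\right) = \left(\frac{7}{2} + 29241 - - \frac{1}{342}\right) - 544 = \left(\frac{7}{2} + 29241 + \frac{1}{342}\right) - 544 = \frac{5000810}{171} - 544 = \frac{4907786}{171}$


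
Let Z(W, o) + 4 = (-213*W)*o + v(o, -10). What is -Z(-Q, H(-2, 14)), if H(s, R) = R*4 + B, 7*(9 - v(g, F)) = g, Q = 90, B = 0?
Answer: -1073517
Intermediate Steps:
v(g, F) = 9 - g/7
H(s, R) = 4*R (H(s, R) = R*4 + 0 = 4*R + 0 = 4*R)
Z(W, o) = 5 - o/7 - 213*W*o (Z(W, o) = -4 + ((-213*W)*o + (9 - o/7)) = -4 + (-213*W*o + (9 - o/7)) = -4 + (9 - o/7 - 213*W*o) = 5 - o/7 - 213*W*o)
-Z(-Q, H(-2, 14)) = -(5 - 4*14/7 - 213*(-1*90)*4*14) = -(5 - 1/7*56 - 213*(-90)*56) = -(5 - 8 + 1073520) = -1*1073517 = -1073517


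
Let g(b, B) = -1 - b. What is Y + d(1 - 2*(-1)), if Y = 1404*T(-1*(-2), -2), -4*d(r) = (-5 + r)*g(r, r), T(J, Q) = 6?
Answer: 8422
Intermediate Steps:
d(r) = -(-1 - r)*(-5 + r)/4 (d(r) = -(-5 + r)*(-1 - r)/4 = -(-1 - r)*(-5 + r)/4)
Y = 8424 (Y = 1404*6 = 8424)
Y + d(1 - 2*(-1)) = 8424 + (1 + (1 - 2*(-1)))*(-5 + (1 - 2*(-1)))/4 = 8424 + (1 + (1 + 2))*(-5 + (1 + 2))/4 = 8424 + (1 + 3)*(-5 + 3)/4 = 8424 + (¼)*4*(-2) = 8424 - 2 = 8422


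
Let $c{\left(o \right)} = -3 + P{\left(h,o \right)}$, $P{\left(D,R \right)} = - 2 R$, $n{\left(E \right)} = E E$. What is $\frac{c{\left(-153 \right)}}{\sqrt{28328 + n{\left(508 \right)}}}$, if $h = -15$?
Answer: $\frac{101 \sqrt{71598}}{47732} \approx 0.56619$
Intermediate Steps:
$n{\left(E \right)} = E^{2}$
$c{\left(o \right)} = -3 - 2 o$
$\frac{c{\left(-153 \right)}}{\sqrt{28328 + n{\left(508 \right)}}} = \frac{-3 - -306}{\sqrt{28328 + 508^{2}}} = \frac{-3 + 306}{\sqrt{28328 + 258064}} = \frac{303}{\sqrt{286392}} = \frac{303}{2 \sqrt{71598}} = 303 \frac{\sqrt{71598}}{143196} = \frac{101 \sqrt{71598}}{47732}$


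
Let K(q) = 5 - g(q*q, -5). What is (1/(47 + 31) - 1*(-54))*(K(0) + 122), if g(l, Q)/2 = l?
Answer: 535051/78 ≈ 6859.6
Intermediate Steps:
g(l, Q) = 2*l
K(q) = 5 - 2*q**2 (K(q) = 5 - 2*q*q = 5 - 2*q**2)
(1/(47 + 31) - 1*(-54))*(K(0) + 122) = (1/(47 + 31) - 1*(-54))*((5 - 2*0**2) + 122) = (1/78 + 54)*((5 - 2*0) + 122) = (1/78 + 54)*((5 + 0) + 122) = 4213*(5 + 122)/78 = (4213/78)*127 = 535051/78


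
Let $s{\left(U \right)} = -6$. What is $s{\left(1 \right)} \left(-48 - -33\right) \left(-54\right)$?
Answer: $-4860$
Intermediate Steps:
$s{\left(1 \right)} \left(-48 - -33\right) \left(-54\right) = - 6 \left(-48 - -33\right) \left(-54\right) = - 6 \left(-48 + 33\right) \left(-54\right) = \left(-6\right) \left(-15\right) \left(-54\right) = 90 \left(-54\right) = -4860$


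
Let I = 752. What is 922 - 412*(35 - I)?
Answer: 296326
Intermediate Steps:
922 - 412*(35 - I) = 922 - 412*(35 - 1*752) = 922 - 412*(35 - 752) = 922 - 412*(-717) = 922 + 295404 = 296326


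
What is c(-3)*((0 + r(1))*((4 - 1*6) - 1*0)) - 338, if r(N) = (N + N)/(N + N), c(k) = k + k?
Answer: -326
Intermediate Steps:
c(k) = 2*k
r(N) = 1 (r(N) = (2*N)/((2*N)) = (2*N)*(1/(2*N)) = 1)
c(-3)*((0 + r(1))*((4 - 1*6) - 1*0)) - 338 = (2*(-3))*((0 + 1)*((4 - 1*6) - 1*0)) - 338 = -6*((4 - 6) + 0) - 338 = -6*(-2 + 0) - 338 = -6*(-2) - 338 = 12 - 338 = -326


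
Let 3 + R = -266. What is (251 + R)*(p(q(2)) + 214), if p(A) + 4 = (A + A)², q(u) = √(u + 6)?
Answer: -4356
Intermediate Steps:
R = -269 (R = -3 - 266 = -269)
q(u) = √(6 + u)
p(A) = -4 + 4*A² (p(A) = -4 + (A + A)² = -4 + (2*A)² = -4 + 4*A²)
(251 + R)*(p(q(2)) + 214) = (251 - 269)*((-4 + 4*(√(6 + 2))²) + 214) = -18*((-4 + 4*(√8)²) + 214) = -18*((-4 + 4*(2*√2)²) + 214) = -18*((-4 + 4*8) + 214) = -18*((-4 + 32) + 214) = -18*(28 + 214) = -18*242 = -4356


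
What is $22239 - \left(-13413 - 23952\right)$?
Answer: $59604$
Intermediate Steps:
$22239 - \left(-13413 - 23952\right) = 22239 - -37365 = 22239 + 37365 = 59604$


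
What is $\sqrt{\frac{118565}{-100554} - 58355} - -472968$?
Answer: $472968 + \frac{i \sqrt{590045566268190}}{100554} \approx 4.7297 \cdot 10^{5} + 241.57 i$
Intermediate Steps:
$\sqrt{\frac{118565}{-100554} - 58355} - -472968 = \sqrt{118565 \left(- \frac{1}{100554}\right) - 58355} + 472968 = \sqrt{- \frac{118565}{100554} - 58355} + 472968 = \sqrt{- \frac{5867947235}{100554}} + 472968 = \frac{i \sqrt{590045566268190}}{100554} + 472968 = 472968 + \frac{i \sqrt{590045566268190}}{100554}$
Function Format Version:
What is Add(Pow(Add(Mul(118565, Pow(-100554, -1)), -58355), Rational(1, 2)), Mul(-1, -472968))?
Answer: Add(472968, Mul(Rational(1, 100554), I, Pow(590045566268190, Rational(1, 2)))) ≈ Add(4.7297e+5, Mul(241.57, I))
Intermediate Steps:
Add(Pow(Add(Mul(118565, Pow(-100554, -1)), -58355), Rational(1, 2)), Mul(-1, -472968)) = Add(Pow(Add(Mul(118565, Rational(-1, 100554)), -58355), Rational(1, 2)), 472968) = Add(Pow(Add(Rational(-118565, 100554), -58355), Rational(1, 2)), 472968) = Add(Pow(Rational(-5867947235, 100554), Rational(1, 2)), 472968) = Add(Mul(Rational(1, 100554), I, Pow(590045566268190, Rational(1, 2))), 472968) = Add(472968, Mul(Rational(1, 100554), I, Pow(590045566268190, Rational(1, 2))))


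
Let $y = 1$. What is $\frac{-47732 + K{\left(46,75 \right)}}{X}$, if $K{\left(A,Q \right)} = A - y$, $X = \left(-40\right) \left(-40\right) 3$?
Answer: $- \frac{47687}{4800} \approx -9.9348$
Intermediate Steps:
$X = 4800$ ($X = 1600 \cdot 3 = 4800$)
$K{\left(A,Q \right)} = -1 + A$ ($K{\left(A,Q \right)} = A - 1 = -1 + A$)
$\frac{-47732 + K{\left(46,75 \right)}}{X} = \frac{-47732 + \left(-1 + 46\right)}{4800} = \left(-47732 + 45\right) \frac{1}{4800} = \left(-47687\right) \frac{1}{4800} = - \frac{47687}{4800}$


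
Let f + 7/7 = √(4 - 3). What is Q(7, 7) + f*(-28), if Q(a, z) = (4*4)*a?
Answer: 112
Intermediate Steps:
Q(a, z) = 16*a
f = 0 (f = -1 + √(4 - 3) = -1 + √1 = -1 + 1 = 0)
Q(7, 7) + f*(-28) = 16*7 + 0*(-28) = 112 + 0 = 112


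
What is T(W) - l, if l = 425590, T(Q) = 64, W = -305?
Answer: -425526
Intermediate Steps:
T(W) - l = 64 - 1*425590 = 64 - 425590 = -425526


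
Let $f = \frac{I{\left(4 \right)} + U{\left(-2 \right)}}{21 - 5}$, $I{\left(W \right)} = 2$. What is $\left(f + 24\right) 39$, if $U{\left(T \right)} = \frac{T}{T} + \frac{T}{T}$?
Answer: $\frac{3783}{4} \approx 945.75$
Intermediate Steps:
$U{\left(T \right)} = 2$ ($U{\left(T \right)} = 1 + 1 = 2$)
$f = \frac{1}{4}$ ($f = \frac{2 + 2}{21 - 5} = \frac{4}{16} = 4 \cdot \frac{1}{16} = \frac{1}{4} \approx 0.25$)
$\left(f + 24\right) 39 = \left(\frac{1}{4} + 24\right) 39 = \frac{97}{4} \cdot 39 = \frac{3783}{4}$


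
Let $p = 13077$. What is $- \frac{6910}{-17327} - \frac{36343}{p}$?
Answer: $- \frac{539353091}{226585179} \approx -2.3804$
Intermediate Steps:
$- \frac{6910}{-17327} - \frac{36343}{p} = - \frac{6910}{-17327} - \frac{36343}{13077} = \left(-6910\right) \left(- \frac{1}{17327}\right) - \frac{36343}{13077} = \frac{6910}{17327} - \frac{36343}{13077} = - \frac{539353091}{226585179}$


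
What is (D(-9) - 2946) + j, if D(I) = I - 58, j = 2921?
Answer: -92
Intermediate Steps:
D(I) = -58 + I
(D(-9) - 2946) + j = ((-58 - 9) - 2946) + 2921 = (-67 - 2946) + 2921 = -3013 + 2921 = -92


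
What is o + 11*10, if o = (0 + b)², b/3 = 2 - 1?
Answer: 119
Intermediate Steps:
b = 3 (b = 3*(2 - 1) = 3*1 = 3)
o = 9 (o = (0 + 3)² = 3² = 9)
o + 11*10 = 9 + 11*10 = 9 + 110 = 119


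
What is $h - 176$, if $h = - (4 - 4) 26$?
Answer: $-176$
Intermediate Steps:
$h = 0$ ($h = \left(-1\right) 0 \cdot 26 = 0 \cdot 26 = 0$)
$h - 176 = 0 - 176 = -176$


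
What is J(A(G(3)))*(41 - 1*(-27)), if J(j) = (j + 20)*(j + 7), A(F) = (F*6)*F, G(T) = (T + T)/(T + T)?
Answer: 22984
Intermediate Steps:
G(T) = 1 (G(T) = (2*T)/((2*T)) = (2*T)*(1/(2*T)) = 1)
A(F) = 6*F**2 (A(F) = (6*F)*F = 6*F**2)
J(j) = (7 + j)*(20 + j) (J(j) = (20 + j)*(7 + j) = (7 + j)*(20 + j))
J(A(G(3)))*(41 - 1*(-27)) = (140 + (6*1**2)**2 + 27*(6*1**2))*(41 - 1*(-27)) = (140 + (6*1)**2 + 27*(6*1))*(41 + 27) = (140 + 6**2 + 27*6)*68 = (140 + 36 + 162)*68 = 338*68 = 22984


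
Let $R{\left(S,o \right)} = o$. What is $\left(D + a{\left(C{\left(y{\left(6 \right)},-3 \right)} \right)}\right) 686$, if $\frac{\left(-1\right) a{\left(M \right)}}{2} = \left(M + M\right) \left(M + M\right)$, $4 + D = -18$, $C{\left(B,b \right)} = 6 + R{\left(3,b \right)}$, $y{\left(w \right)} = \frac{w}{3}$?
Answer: $-64484$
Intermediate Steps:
$y{\left(w \right)} = \frac{w}{3}$ ($y{\left(w \right)} = w \frac{1}{3} = \frac{w}{3}$)
$C{\left(B,b \right)} = 6 + b$
$D = -22$ ($D = -4 - 18 = -22$)
$a{\left(M \right)} = - 8 M^{2}$ ($a{\left(M \right)} = - 2 \left(M + M\right) \left(M + M\right) = - 2 \cdot 2 M 2 M = - 2 \cdot 4 M^{2} = - 8 M^{2}$)
$\left(D + a{\left(C{\left(y{\left(6 \right)},-3 \right)} \right)}\right) 686 = \left(-22 - 8 \left(6 - 3\right)^{2}\right) 686 = \left(-22 - 8 \cdot 3^{2}\right) 686 = \left(-22 - 72\right) 686 = \left(-94\right) 686 = -64484$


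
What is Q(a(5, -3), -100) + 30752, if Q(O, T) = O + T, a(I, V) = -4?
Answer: 30648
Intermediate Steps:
Q(a(5, -3), -100) + 30752 = (-4 - 100) + 30752 = -104 + 30752 = 30648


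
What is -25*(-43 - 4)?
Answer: 1175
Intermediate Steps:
-25*(-43 - 4) = -25*(-47) = 1175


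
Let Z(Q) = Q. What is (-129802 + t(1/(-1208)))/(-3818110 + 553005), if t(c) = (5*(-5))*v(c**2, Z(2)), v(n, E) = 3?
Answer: 129877/3265105 ≈ 0.039777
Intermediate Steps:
t(c) = -75 (t(c) = (5*(-5))*3 = -25*3 = -75)
(-129802 + t(1/(-1208)))/(-3818110 + 553005) = (-129802 - 75)/(-3818110 + 553005) = -129877/(-3265105) = -129877*(-1/3265105) = 129877/3265105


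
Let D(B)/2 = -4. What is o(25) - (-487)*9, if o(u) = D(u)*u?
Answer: 4183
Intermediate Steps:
D(B) = -8 (D(B) = 2*(-4) = -8)
o(u) = -8*u
o(25) - (-487)*9 = -8*25 - (-487)*9 = -200 - 1*(-4383) = -200 + 4383 = 4183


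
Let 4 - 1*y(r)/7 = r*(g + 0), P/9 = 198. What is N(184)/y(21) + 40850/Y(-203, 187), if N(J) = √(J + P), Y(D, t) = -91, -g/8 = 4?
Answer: -40850/91 + √1966/4732 ≈ -448.89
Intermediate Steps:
P = 1782 (P = 9*198 = 1782)
g = -32 (g = -8*4 = -32)
y(r) = 28 + 224*r (y(r) = 28 - 7*r*(-32 + 0) = 28 - 7*r*(-32) = 28 - (-224)*r = 28 + 224*r)
N(J) = √(1782 + J) (N(J) = √(J + 1782) = √(1782 + J))
N(184)/y(21) + 40850/Y(-203, 187) = √(1782 + 184)/(28 + 224*21) + 40850/(-91) = √1966/(28 + 4704) + 40850*(-1/91) = √1966/4732 - 40850/91 = -40850/91 + √1966/4732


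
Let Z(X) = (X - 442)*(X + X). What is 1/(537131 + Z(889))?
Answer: 1/1331897 ≈ 7.5081e-7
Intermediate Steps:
Z(X) = 2*X*(-442 + X) (Z(X) = (-442 + X)*(2*X) = 2*X*(-442 + X))
1/(537131 + Z(889)) = 1/(537131 + 2*889*(-442 + 889)) = 1/(537131 + 2*889*447) = 1/(537131 + 794766) = 1/1331897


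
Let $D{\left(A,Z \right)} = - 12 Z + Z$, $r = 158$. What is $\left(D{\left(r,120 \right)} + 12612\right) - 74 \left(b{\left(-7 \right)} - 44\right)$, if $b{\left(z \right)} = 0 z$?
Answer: $14548$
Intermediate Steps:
$b{\left(z \right)} = 0$
$D{\left(A,Z \right)} = - 11 Z$
$\left(D{\left(r,120 \right)} + 12612\right) - 74 \left(b{\left(-7 \right)} - 44\right) = \left(\left(-11\right) 120 + 12612\right) - 74 \left(0 - 44\right) = \left(-1320 + 12612\right) - -3256 = 11292 + 3256 = 14548$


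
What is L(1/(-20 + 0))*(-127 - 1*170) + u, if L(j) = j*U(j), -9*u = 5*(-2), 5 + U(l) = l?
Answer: -265973/3600 ≈ -73.881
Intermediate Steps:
U(l) = -5 + l
u = 10/9 (u = -5*(-2)/9 = -⅑*(-10) = 10/9 ≈ 1.1111)
L(j) = j*(-5 + j)
L(1/(-20 + 0))*(-127 - 1*170) + u = ((-5 + 1/(-20 + 0))/(-20 + 0))*(-127 - 1*170) + 10/9 = ((-5 + 1/(-20))/(-20))*(-127 - 170) + 10/9 = -(-5 - 1/20)/20*(-297) + 10/9 = -1/20*(-101/20)*(-297) + 10/9 = (101/400)*(-297) + 10/9 = -29997/400 + 10/9 = -265973/3600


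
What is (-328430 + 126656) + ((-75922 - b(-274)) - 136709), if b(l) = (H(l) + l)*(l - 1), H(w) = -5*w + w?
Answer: -188355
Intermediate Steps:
H(w) = -4*w
b(l) = -3*l*(-1 + l) (b(l) = (-4*l + l)*(l - 1) = (-3*l)*(-1 + l) = -3*l*(-1 + l))
(-328430 + 126656) + ((-75922 - b(-274)) - 136709) = (-328430 + 126656) + ((-75922 - 3*(-274)*(1 - 1*(-274))) - 136709) = -201774 + ((-75922 - 3*(-274)*(1 + 274)) - 136709) = -201774 + ((-75922 - 3*(-274)*275) - 136709) = -201774 + ((-75922 - 1*(-226050)) - 136709) = -201774 + ((-75922 + 226050) - 136709) = -201774 + (150128 - 136709) = -201774 + 13419 = -188355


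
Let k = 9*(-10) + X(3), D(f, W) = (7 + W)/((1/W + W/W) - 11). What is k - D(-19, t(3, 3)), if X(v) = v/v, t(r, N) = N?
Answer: -2551/29 ≈ -87.966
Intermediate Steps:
D(f, W) = (7 + W)/(-10 + 1/W) (D(f, W) = (7 + W)/((1/W + 1) - 11) = (7 + W)/((1 + 1/W) - 11) = (7 + W)/(-10 + 1/W))
X(v) = 1
k = -89 (k = 9*(-10) + 1 = -90 + 1 = -89)
k - D(-19, t(3, 3)) = -89 - (-1)*3*(7 + 3)/(-1 + 10*3) = -89 - (-1)*3*10/(-1 + 30) = -89 - (-1)*3*10/29 = -89 - 1*(-30/29) = -89 + 30/29 = -2551/29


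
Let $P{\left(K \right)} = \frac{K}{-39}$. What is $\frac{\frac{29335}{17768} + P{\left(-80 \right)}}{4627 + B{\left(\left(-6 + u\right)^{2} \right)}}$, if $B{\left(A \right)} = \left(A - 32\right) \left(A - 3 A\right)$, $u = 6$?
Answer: $\frac{2565505}{3206288904} \approx 0.00080015$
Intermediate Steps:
$P{\left(K \right)} = - \frac{K}{39}$ ($P{\left(K \right)} = K \left(- \frac{1}{39}\right) = - \frac{K}{39}$)
$B{\left(A \right)} = - 2 A \left(-32 + A\right)$ ($B{\left(A \right)} = \left(-32 + A\right) \left(- 2 A\right) = - 2 A \left(-32 + A\right)$)
$\frac{\frac{29335}{17768} + P{\left(-80 \right)}}{4627 + B{\left(\left(-6 + u\right)^{2} \right)}} = \frac{\frac{29335}{17768} - - \frac{80}{39}}{4627 + 2 \left(-6 + 6\right)^{2} \left(32 - \left(-6 + 6\right)^{2}\right)} = \frac{29335 \cdot \frac{1}{17768} + \frac{80}{39}}{4627 + 2 \cdot 0^{2} \left(32 - 0^{2}\right)} = \frac{\frac{29335}{17768} + \frac{80}{39}}{4627 + 2 \cdot 0 \left(32 - 0\right)} = \frac{2565505}{692952 \left(4627 + 2 \cdot 0 \left(32 + 0\right)\right)} = \frac{2565505}{692952 \left(4627 + 2 \cdot 0 \cdot 32\right)} = \frac{2565505}{692952 \left(4627 + 0\right)} = \frac{2565505}{692952 \cdot 4627} = \frac{2565505}{692952} \cdot \frac{1}{4627} = \frac{2565505}{3206288904}$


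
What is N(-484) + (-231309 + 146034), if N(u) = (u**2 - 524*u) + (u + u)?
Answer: 401629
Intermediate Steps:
N(u) = u**2 - 522*u (N(u) = (u**2 - 524*u) + 2*u = u**2 - 522*u)
N(-484) + (-231309 + 146034) = -484*(-522 - 484) + (-231309 + 146034) = -484*(-1006) - 85275 = 486904 - 85275 = 401629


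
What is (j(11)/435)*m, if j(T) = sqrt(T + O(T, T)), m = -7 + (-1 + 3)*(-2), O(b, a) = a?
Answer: -11*sqrt(22)/435 ≈ -0.11861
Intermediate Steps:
m = -11 (m = -7 + 2*(-2) = -7 - 4 = -11)
j(T) = sqrt(2)*sqrt(T) (j(T) = sqrt(T + T) = sqrt(2*T) = sqrt(2)*sqrt(T))
(j(11)/435)*m = ((sqrt(2)*sqrt(11))/435)*(-11) = (sqrt(22)*(1/435))*(-11) = (sqrt(22)/435)*(-11) = -11*sqrt(22)/435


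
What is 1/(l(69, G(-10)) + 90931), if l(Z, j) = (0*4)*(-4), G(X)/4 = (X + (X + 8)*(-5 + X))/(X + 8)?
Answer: 1/90931 ≈ 1.0997e-5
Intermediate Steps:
G(X) = 4*(X + (-5 + X)*(8 + X))/(8 + X) (G(X) = 4*((X + (X + 8)*(-5 + X))/(X + 8)) = 4*((X + (8 + X)*(-5 + X))/(8 + X)) = 4*((X + (-5 + X)*(8 + X))/(8 + X)) = 4*(X + (-5 + X)*(8 + X))/(8 + X))
l(Z, j) = 0 (l(Z, j) = 0*(-4) = 0)
1/(l(69, G(-10)) + 90931) = 1/(0 + 90931) = 1/90931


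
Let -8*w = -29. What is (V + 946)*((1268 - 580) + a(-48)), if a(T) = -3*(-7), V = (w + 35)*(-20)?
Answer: 246023/2 ≈ 1.2301e+5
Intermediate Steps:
w = 29/8 (w = -⅛*(-29) = 29/8 ≈ 3.6250)
V = -1545/2 (V = (29/8 + 35)*(-20) = (309/8)*(-20) = -1545/2 ≈ -772.50)
a(T) = 21
(V + 946)*((1268 - 580) + a(-48)) = (-1545/2 + 946)*((1268 - 580) + 21) = 347*(688 + 21)/2 = (347/2)*709 = 246023/2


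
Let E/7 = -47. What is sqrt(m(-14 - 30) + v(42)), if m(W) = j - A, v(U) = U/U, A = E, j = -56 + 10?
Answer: 2*sqrt(71) ≈ 16.852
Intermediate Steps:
E = -329 (E = 7*(-47) = -329)
j = -46
A = -329
v(U) = 1
m(W) = 283 (m(W) = -46 - 1*(-329) = -46 + 329 = 283)
sqrt(m(-14 - 30) + v(42)) = sqrt(283 + 1) = sqrt(284) = 2*sqrt(71)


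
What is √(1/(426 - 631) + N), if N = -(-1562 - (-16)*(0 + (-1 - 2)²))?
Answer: √59591245/205 ≈ 37.656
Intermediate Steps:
N = 1418 (N = -(-1562 - (-16)*(0 + (-3)²)) = -(-1562 - (-16)*(0 + 9)) = -(-1562 - (-16)*9) = -(-1562 - 1*(-144)) = -(-1562 + 144) = -1*(-1418) = 1418)
√(1/(426 - 631) + N) = √(1/(426 - 631) + 1418) = √(1/(-205) + 1418) = √(-1/205 + 1418) = √(290689/205) = √59591245/205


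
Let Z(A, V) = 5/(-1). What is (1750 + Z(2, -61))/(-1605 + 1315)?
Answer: -349/58 ≈ -6.0172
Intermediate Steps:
Z(A, V) = -5 (Z(A, V) = 5*(-1) = -5)
(1750 + Z(2, -61))/(-1605 + 1315) = (1750 - 5)/(-1605 + 1315) = 1745/(-290) = 1745*(-1/290) = -349/58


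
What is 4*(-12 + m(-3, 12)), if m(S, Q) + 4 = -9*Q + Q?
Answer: -448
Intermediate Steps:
m(S, Q) = -4 - 8*Q (m(S, Q) = -4 + (-9*Q + Q) = -4 - 8*Q)
4*(-12 + m(-3, 12)) = 4*(-12 + (-4 - 8*12)) = 4*(-12 + (-4 - 96)) = 4*(-12 - 100) = 4*(-112) = -448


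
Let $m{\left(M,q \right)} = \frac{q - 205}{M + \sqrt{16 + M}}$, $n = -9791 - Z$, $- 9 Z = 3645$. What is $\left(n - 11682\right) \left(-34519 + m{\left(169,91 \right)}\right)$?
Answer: $\frac{2579593334735}{3547} - \frac{300219 \sqrt{185}}{3547} \approx 7.2726 \cdot 10^{8}$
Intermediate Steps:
$Z = -405$ ($Z = \left(- \frac{1}{9}\right) 3645 = -405$)
$n = -9386$ ($n = -9791 - -405 = -9791 + 405 = -9386$)
$m{\left(M,q \right)} = \frac{-205 + q}{M + \sqrt{16 + M}}$
$\left(n - 11682\right) \left(-34519 + m{\left(169,91 \right)}\right) = \left(-9386 - 11682\right) \left(-34519 + \frac{-205 + 91}{169 + \sqrt{16 + 169}}\right) = - 21068 \left(-34519 + \frac{1}{169 + \sqrt{185}} \left(-114\right)\right) = - 21068 \left(-34519 - \frac{114}{169 + \sqrt{185}}\right) = 727246292 + \frac{2401752}{169 + \sqrt{185}}$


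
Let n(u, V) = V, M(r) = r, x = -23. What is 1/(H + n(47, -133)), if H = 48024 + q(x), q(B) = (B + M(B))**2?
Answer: 1/50007 ≈ 1.9997e-5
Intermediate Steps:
q(B) = 4*B**2 (q(B) = (B + B)**2 = (2*B)**2 = 4*B**2)
H = 50140 (H = 48024 + 4*(-23)**2 = 48024 + 4*529 = 48024 + 2116 = 50140)
1/(H + n(47, -133)) = 1/(50140 - 133) = 1/50007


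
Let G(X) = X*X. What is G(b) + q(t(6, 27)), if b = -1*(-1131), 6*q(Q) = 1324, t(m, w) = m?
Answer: 3838145/3 ≈ 1.2794e+6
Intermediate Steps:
q(Q) = 662/3 (q(Q) = (⅙)*1324 = 662/3)
b = 1131
G(X) = X²
G(b) + q(t(6, 27)) = 1131² + 662/3 = 1279161 + 662/3 = 3838145/3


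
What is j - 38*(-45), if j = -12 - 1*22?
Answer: 1676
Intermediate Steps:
j = -34 (j = -12 - 22 = -34)
j - 38*(-45) = -34 - 38*(-45) = -34 + 1710 = 1676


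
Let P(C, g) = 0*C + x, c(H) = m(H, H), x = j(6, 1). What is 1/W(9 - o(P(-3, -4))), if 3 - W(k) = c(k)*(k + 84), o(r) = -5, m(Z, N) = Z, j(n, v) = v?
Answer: -1/1369 ≈ -0.00073046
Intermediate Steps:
x = 1
c(H) = H
P(C, g) = 1 (P(C, g) = 0*C + 1 = 0 + 1 = 1)
W(k) = 3 - k*(84 + k) (W(k) = 3 - k*(k + 84) = 3 - k*(84 + k))
1/W(9 - o(P(-3, -4))) = 1/(3 - (9 - 1*(-5))² - 84*(9 - 1*(-5))) = 1/(3 - (9 + 5)² - 84*(9 + 5)) = 1/(3 - 1*14² - 84*14) = 1/(3 - 1*196 - 1176) = 1/(3 - 196 - 1176) = 1/(-1369) = -1/1369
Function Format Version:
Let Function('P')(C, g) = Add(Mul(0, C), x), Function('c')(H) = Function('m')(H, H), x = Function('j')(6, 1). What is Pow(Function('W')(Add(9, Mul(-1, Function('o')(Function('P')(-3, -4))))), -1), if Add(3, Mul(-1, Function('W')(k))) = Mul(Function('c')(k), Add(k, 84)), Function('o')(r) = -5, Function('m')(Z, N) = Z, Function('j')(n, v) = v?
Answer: Rational(-1, 1369) ≈ -0.00073046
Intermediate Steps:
x = 1
Function('c')(H) = H
Function('P')(C, g) = 1 (Function('P')(C, g) = Add(Mul(0, C), 1) = Add(0, 1) = 1)
Function('W')(k) = Add(3, Mul(-1, k, Add(84, k))) (Function('W')(k) = Add(3, Mul(-1, Mul(k, Add(k, 84)))) = Add(3, Mul(-1, Mul(k, Add(84, k)))) = Add(3, Mul(-1, k, Add(84, k))))
Pow(Function('W')(Add(9, Mul(-1, Function('o')(Function('P')(-3, -4))))), -1) = Pow(Add(3, Mul(-1, Pow(Add(9, Mul(-1, -5)), 2)), Mul(-84, Add(9, Mul(-1, -5)))), -1) = Pow(Add(3, Mul(-1, Pow(Add(9, 5), 2)), Mul(-84, Add(9, 5))), -1) = Pow(Add(3, Mul(-1, Pow(14, 2)), Mul(-84, 14)), -1) = Pow(Add(3, Mul(-1, 196), -1176), -1) = Pow(Add(3, -196, -1176), -1) = Pow(-1369, -1) = Rational(-1, 1369)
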